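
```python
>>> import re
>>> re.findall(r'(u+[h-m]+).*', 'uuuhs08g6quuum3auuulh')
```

['uuuh']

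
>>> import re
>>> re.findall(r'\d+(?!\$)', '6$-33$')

['3']

The negative lookahead/lookbehind blocks any match where the forbidden context is present.
Walking the string: at [3:4] → '3'.
No capturing groups, so `findall` returns the 1 full match string.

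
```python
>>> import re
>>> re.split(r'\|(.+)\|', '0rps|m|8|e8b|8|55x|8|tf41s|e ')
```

['0rps', 'm|8|e8b|8|55x|8|tf41s', 'e ']

Matches to split on: at [4:27] → '|m|8|e8b|8|55x|8|tf41s|'.
The group in the pattern means `split` returns the separators' captures alongside the pieces.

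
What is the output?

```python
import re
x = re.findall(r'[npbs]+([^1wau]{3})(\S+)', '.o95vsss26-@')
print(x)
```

[('26-', '@')]

Multiple groups make `findall` return tuples — one 2-tuple for the one match.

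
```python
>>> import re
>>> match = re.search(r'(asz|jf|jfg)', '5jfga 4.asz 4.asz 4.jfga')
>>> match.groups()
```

('jf',)

`|` is ordered: at each position the engine commits to the first alternative that works.
`re.search` scans for the first position where the pattern succeeds.
The match spans [1:3] → 'jf'.
Captured: group 1 = 'jf'.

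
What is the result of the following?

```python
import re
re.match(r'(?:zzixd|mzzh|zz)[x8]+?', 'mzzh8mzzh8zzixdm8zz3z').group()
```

'mzzh8'

With `match`, the pattern is implicitly anchored at the beginning.
The match spans [0:5] → 'mzzh8'.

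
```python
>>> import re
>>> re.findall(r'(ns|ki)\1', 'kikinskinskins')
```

The backreference `\1` re-matches whatever the first group consumed, character for character.
Walking the string: at [0:4] match 'kiki', group 1 = 'ki'.
With a single group, `findall` returns only what that group captured — 1 item.

['ki']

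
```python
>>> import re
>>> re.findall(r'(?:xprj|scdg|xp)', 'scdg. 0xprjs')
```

Branches in `(...|...)` are attempted left-to-right; the first branch that allows the whole pattern to succeed is taken.
No capturing groups, so `findall` returns the 2 full match strings.

['scdg', 'xprj']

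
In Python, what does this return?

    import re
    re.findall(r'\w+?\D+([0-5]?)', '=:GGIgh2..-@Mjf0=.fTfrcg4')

['2', '0', '4']

Pattern: one or more of a word character (lazy), then one or more of a non-digit; then optionally a character in [0-5] (captured).
Scanning left to right: at [2:8] match 'GGIgh2', group 1 = '2'; at [12:16] match 'Mjf0', group 1 = '0'; at [18:25] match 'fTfrcg4', group 1 = '4'.
With a single group, `findall` returns only what that group captured — 3 items.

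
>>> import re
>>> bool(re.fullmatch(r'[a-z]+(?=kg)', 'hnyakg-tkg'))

False

The positive lookaround only admits positions where the adjacent text matches; those characters stay outside the span.
`re.fullmatch` is like wrapping the pattern in `^…$` (in single-line mode).
Here the pattern can't cover the whole string, so the call returns None, and `bool(None)` is False.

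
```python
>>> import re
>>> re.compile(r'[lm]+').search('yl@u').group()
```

'l'

This matches one or more of one of [lm].
`re.search` scans for the first position where the pattern succeeds.
The match spans [1:2] → 'l'.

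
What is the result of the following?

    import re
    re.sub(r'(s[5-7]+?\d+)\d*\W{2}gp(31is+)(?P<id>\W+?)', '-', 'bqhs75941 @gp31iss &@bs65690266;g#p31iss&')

Pattern: a literal 's', then one or more of a character in [5-7] (lazy), then one or more of a digit (captured); then zero or more of a digit, then exactly 2 of a non-word character, then the literal 'gp'; then the literal '31i', then one or more of the literal 's' (captured); then one or more of a non-word character (lazy) (captured as 'id').
A non-greedy quantifier consumes as few characters as it can — just enough that the remainder of the pattern still matches from where it stops; whatever follows it matches normally.
Matches: at [3:19] → 's75941 @gp31iss '.
Each match is replaced by '-'.

'bqh-&@bs65690266;g#p31iss&'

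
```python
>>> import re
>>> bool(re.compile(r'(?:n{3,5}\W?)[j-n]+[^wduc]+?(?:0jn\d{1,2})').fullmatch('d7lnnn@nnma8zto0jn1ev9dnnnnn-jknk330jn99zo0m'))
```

False

For `fullmatch`, every character of the input must be accounted for by the pattern.
Here there's no way to consume every character, so the call returns None, and `bool(None)` is False.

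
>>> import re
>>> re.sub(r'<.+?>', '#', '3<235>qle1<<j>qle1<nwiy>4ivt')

A `+?`/`*?`/`{m,n}?` starts at its minimum and grows only as far as needed for what follows to match.
Matches: at [1:6] → '<235>'; at [10:14] → '<<j>'; at [18:24] → '<nwiy>'.
`sub` substitutes '#' at each match site.

'3#qle1#qle1#4ivt'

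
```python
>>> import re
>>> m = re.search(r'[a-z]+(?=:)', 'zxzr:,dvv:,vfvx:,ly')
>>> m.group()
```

The lookaround is zero-width — it requires the adjacent text to match without consuming it, so the asserted text isn't part of the match.
The match spans [0:4] → 'zxzr'.

'zxzr'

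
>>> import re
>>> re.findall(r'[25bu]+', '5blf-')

['5b']

The pattern matches one or more of one of [25bu].
`findall` yields the raw match text (1 of them) because the pattern has no groups.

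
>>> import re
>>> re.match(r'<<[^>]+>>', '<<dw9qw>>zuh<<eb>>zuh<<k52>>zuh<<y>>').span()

(0, 9)

With `match`, the pattern is implicitly anchored at the beginning.
The match spans [0:9] → '<<dw9qw>>'.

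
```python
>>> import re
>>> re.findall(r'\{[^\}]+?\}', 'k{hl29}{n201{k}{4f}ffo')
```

`findall` yields the raw match text (3 of them) because the pattern has no groups.

['{hl29}', '{n201{k}', '{4f}']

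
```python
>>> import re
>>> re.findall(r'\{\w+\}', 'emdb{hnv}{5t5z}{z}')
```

`findall` yields the raw match text (3 of them) because the pattern has no groups.

['{hnv}', '{5t5z}', '{z}']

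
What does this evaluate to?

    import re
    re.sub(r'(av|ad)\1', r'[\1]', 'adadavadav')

'[ad]avadav'

`\1` is not a pattern — it's the concrete string captured by group 1, re-applied verbatim.
`\1` in the replacement pulls in group 1's text for each match.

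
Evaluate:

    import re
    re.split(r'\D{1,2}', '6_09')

['6', '09']

This matches 1 to 2 of a non-digit.
Matches to split on: at [1:2] → '_'.
Splitting on the pattern gives 2 pieces.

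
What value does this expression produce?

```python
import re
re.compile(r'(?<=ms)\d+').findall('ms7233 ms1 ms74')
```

['7233', '1', '74']

Lookahead/lookbehind check context without consuming it, so the matched span excludes the asserted characters.
Since nothing is captured, `findall` lists the 3 matched substrings directly.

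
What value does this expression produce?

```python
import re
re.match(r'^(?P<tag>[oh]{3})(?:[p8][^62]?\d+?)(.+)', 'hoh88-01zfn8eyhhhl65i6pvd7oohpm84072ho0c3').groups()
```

('hoh', '-01zfn8eyhhhl65i6pvd7oohpm84072ho0c3')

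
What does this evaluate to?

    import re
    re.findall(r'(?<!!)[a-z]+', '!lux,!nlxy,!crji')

The negative lookahead/lookbehind blocks any match where the forbidden context is present.
No capturing groups, so `findall` returns the 3 full match strings.

['ux', 'lxy', 'rji']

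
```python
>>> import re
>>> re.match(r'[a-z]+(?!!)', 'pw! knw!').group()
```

The negative lookahead/lookbehind blocks any match where the forbidden context is present.
`re.match` won't scan ahead — the pattern has to work from the very first character.
The match spans [0:1] → 'p'.

'p'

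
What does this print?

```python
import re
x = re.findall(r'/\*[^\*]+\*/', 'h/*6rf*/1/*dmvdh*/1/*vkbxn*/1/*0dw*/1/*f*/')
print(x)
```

['/*6rf*/', '/*dmvdh*/', '/*vkbxn*/', '/*0dw*/', '/*f*/']

Walking the string: at [1:8] → '/*6rf*/'; at [9:18] → '/*dmvdh*/'; at [19:28] → '/*vkbxn*/'; at [29:36] → '/*0dw*/'; at [37:42] → '/*f*/'.
`findall` yields the raw match text (5 of them) because the pattern has no groups.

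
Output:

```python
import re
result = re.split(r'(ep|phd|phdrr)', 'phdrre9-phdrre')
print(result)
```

['', 'phd', 'rre9-', 'phd', 'rre']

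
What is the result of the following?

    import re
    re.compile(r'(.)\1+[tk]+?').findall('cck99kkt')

['c', '9']

After group 1 captures some text, `\1` only succeeds where that same text appears again.
Walking the string: at [0:3] match 'cck', group 1 = 'c'; at [3:6] match '99k', group 1 = '9'.
One capturing group, so `findall` returns just the captured substring from each match — 2 in all.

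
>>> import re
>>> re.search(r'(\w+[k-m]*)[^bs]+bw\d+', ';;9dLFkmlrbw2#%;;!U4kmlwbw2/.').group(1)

Pattern: one or more of a word character, then zero or more of a character in [k-m] (captured); then one or more of any character except [bs], then the literal 'bw'; then one or more of a digit.
`re.search` scans for the first position where the pattern succeeds.
The match spans [2:27] → '9dLFkmlrbw2#%;;!U4kmlwbw2'.
Captured: group 1 = '9dLFkmlrbw2'.

'9dLFkmlrbw2'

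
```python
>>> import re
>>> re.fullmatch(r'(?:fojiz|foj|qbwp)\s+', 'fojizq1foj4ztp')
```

None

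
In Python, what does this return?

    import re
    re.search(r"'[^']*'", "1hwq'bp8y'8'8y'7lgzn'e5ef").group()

"'bp8y'"

The match spans [4:10] → "'bp8y'".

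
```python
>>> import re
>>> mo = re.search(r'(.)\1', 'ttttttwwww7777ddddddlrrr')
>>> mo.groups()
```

('t',)

The match spans [0:2] → 'tt'.
Captured: group 1 = 't'.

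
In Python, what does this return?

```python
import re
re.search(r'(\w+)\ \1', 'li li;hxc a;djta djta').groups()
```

('li',)

The match spans [0:5] → 'li li'.
Captured: group 1 = 'li'.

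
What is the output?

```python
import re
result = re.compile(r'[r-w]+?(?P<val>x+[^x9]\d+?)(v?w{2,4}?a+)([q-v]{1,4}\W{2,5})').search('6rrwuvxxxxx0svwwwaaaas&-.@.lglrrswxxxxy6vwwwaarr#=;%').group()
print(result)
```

rrswxxxxy6vwwwaarr#=;%

This matches one or more of a character in [r-w] (lazy); then one or more of a literal 'x', then any character except [x9], then one or more of a digit (lazy) (captured as 'val'); then optionally the literal 'v', then 2 to 4 of the literal 'w' (lazy), then one or more of a literal 'a' (captured); then 1 to 4 of a character in [q-v], then 2 to 5 of a non-word character (captured).
Unlike `match`, `search` isn't anchored — it looks for the pattern anywhere in the string.
The match spans [30:52] → 'rrswxxxxy6vwwwaarr#=;%'.
Captured: group 1 = 'xxxxy6', group 2 = 'vwwwaa', group 3 = 'rr#=;%'.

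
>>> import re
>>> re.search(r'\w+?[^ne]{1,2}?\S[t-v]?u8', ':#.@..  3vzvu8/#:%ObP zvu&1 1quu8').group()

'3vzvu8'

Pattern: one or more of a word character (lazy); then 1 to 2 of any character except [ne] (lazy), then a non-whitespace character; then optionally a character in [t-v], then the literal 'u8'.
The match spans [8:14] → '3vzvu8'.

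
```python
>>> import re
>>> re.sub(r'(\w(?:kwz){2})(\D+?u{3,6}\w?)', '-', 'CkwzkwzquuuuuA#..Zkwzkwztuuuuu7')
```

'-#..-'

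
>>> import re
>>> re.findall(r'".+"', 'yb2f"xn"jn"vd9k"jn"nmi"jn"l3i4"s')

`findall` yields the raw match text (1 of them) because the pattern has no groups.

['"xn"jn"vd9k"jn"nmi"jn"l3i4"']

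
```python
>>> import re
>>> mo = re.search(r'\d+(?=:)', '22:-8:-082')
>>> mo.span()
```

The lookaround is zero-width — it requires the adjacent text to match without consuming it, so the asserted text isn't part of the match.
The match spans [0:2] → '22'.

(0, 2)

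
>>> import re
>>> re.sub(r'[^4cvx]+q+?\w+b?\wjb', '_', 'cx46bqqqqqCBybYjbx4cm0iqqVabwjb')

'cx4_'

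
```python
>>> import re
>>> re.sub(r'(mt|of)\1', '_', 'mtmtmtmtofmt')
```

'__ofmt'

`\1` has to match the exact text group 1 already captured.
Matches: at [0:4] → 'mtmt'; at [4:8] → 'mtmt'.
`sub` substitutes '_' at each match site.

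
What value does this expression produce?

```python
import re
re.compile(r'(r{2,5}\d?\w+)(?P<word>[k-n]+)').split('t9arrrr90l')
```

['t9a', 'rrrr90', 'l', '']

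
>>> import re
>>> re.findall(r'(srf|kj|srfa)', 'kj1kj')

['kj', 'kj']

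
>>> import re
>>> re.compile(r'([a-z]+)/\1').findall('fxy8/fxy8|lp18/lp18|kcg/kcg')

['kcg']

A backreference is literal: `\1` must see the identical characters the first group matched.
With a single group, `findall` returns only what that group captured — 1 item.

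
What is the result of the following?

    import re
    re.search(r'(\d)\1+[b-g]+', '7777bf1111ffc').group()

'7777bf'

After group 1 captures some text, `\1` only succeeds where that same text appears again.
The match spans [0:6] → '7777bf'.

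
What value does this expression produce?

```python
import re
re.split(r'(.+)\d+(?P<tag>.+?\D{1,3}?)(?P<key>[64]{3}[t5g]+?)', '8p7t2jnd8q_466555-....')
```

['', '8p7t2jnd', 'q_', '4665', '55-....']

Pattern: one or more of any character (captured); then one or more of a digit; then one or more of any character (lazy), then 1 to 3 of a non-digit (lazy) (captured as 'tag'); then exactly 3 of one of [64], then one or more of one of [t5g] (lazy) (captured as 'key').
The `?` after the quantifier makes it lazy — it takes as little as possible before letting the rest of the pattern try.
Matches to split on: at [0:15] → '8p7t2jnd8q_4665'.
Because the pattern has a capturing group, `split` also inserts each captured text between the pieces.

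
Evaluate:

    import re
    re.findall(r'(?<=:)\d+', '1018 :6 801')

Because the assertion is zero-width, the text it checks is not consumed and won't appear in the result.
Since nothing is captured, `findall` lists the 1 matched substring directly.

['6']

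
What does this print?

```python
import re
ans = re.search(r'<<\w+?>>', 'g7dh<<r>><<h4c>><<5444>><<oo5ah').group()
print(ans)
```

<<r>>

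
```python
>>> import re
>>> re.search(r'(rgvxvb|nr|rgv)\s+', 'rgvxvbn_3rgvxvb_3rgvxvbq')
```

Unlike `match`, `search` isn't anchored — it looks for the pattern anywhere in the string.
Here the pattern never matches, so the call returns None.

None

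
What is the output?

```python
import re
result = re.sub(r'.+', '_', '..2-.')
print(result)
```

Each match is replaced by '_'.

_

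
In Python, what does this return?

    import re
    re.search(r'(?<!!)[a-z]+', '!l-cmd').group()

'cmd'

The negative lookaround is zero-width — it rules out positions where the adjacent text would match, without consuming anything.
Unlike `match`, `search` isn't anchored — it looks for the pattern anywhere in the string.
The match spans [3:6] → 'cmd'.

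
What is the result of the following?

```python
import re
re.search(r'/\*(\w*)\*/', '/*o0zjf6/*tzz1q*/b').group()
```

'/*tzz1q*/'

Unlike `match`, `search` isn't anchored — it looks for the pattern anywhere in the string.
The match spans [8:17] → '/*tzz1q*/'.
Captured: group 1 = 'tzz1q'.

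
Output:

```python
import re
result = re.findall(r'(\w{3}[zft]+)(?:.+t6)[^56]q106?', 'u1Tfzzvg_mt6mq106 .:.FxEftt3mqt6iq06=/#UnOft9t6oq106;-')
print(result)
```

Pattern: exactly 3 of a word character, then one or more of one of [zft] (captured); then one or more of any character, then the literal 't6' (non-capturing group); then any character except [56], then the literal 'q10', then optionally a literal '6'.
Because there's exactly one group, `findall` drops the full match and keeps group 1 from the one hit.

['u1Tfzz']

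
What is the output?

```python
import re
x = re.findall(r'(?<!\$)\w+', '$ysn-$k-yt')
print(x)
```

The negative lookahead/lookbehind blocks any match where the forbidden context is present.
With no groups in the pattern, `findall` gives back each whole match — 2 here.

['sn', 'yt']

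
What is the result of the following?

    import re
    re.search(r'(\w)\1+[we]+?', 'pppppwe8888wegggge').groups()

('p',)

`\1` has to match the exact text group 1 already captured.
`search` walks the string left to right and returns the first match it finds.
The match spans [0:6] → 'pppppw'.
Captured: group 1 = 'p'.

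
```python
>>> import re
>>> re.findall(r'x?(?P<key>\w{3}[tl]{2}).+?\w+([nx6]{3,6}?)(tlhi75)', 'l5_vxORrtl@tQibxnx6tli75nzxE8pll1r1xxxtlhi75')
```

This matches optionally a literal 'x'; then exactly 3 of a word character, then exactly 2 of one of [tl] (captured as 'key'); then one or more of any character (lazy), then one or more of a word character; then 3 to 6 of one of [nx6] (lazy) (captured); then the literal 'tlh', then the literal 'i75' (captured).
Walking the string: at [4:44] match 'xORrtl@tQibxnx6tli75nzxE8pll1r1xxxtlhi75', groups = ('ORrtl', 'xxx', 'tlhi75').
Multiple groups make `findall` return tuples — one 3-tuple for the one match.

[('ORrtl', 'xxx', 'tlhi75')]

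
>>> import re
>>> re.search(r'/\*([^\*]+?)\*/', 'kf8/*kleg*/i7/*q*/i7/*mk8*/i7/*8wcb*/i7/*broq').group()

'/*kleg*/'

The match spans [3:11] → '/*kleg*/'.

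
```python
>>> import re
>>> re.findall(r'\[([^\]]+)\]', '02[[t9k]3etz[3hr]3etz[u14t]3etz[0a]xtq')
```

With a single group, `findall` returns only what that group captured — 4 items.

['[t9k', '3hr', 'u14t', '0a']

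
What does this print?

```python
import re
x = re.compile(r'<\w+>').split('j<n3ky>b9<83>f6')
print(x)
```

['j', 'b9', 'f6']

`split` removes every match and returns the 3 fragments in between.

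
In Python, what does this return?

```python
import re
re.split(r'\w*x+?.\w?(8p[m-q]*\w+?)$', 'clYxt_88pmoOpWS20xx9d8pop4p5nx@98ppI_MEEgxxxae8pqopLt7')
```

['', '8ppI_MEEgxxxae8pqopLt7', '']

This matches zero or more of a word character, then one or more of a literal 'x' (lazy), then any character; then optionally a word character; then the literal '8p', then zero or more of a character in [m-q], then one or more of a word character (lazy) (captured); then anchored at the end.
Matches to split on: at [0:54] → 'clYxt_88pmoOpWS20xx9d8pop4p5nx@98ppI_MEEgxxxae8pqopLt7'.
With a capturing group present, the delimiter's captured portion is kept in the result list.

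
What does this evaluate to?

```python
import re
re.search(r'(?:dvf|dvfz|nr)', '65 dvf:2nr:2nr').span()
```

(3, 6)

Unlike `match`, `search` isn't anchored — it looks for the pattern anywhere in the string.
The match spans [3:6] → 'dvf'.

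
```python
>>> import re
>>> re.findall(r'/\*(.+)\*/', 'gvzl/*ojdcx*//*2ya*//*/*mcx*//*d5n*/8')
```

['ojdcx*//*2ya*//*/*mcx*//*d5n']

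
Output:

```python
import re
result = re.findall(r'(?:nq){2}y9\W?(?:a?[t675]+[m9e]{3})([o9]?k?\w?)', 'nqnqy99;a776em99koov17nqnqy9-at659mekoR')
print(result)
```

This matches the literal 'nq' repeated 2 times, then the literal 'y9', then optionally a non-word character; then optionally the literal 'a', then one or more of one of [t675], then exactly 3 of one of [m9e] (non-capturing group); then optionally one of [o9], then optionally the literal 'k', then optionally a word character (captured).
Matches: at [22:38] match 'nqnqy9-at659meko', group 1 = 'ko'.
`findall` collects group 1 from the one match (1 total).

['ko']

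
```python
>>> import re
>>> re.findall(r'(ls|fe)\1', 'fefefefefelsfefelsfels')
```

['fe', 'fe', 'fe']

A backreference is literal: `\1` must see the identical characters the first group matched.
One capturing group, so `findall` returns just the captured substring from each match — 3 in all.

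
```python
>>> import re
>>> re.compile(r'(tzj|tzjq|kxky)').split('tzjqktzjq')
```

['', 'tzj', 'qk', 'tzj', 'q']

Branches in `(...|...)` are attempted left-to-right; the first branch that allows the whole pattern to succeed is taken.
Matches to split on: at [0:3] → 'tzj'; at [5:8] → 'tzj'.
The group in the pattern means `split` returns the separators' captures alongside the pieces.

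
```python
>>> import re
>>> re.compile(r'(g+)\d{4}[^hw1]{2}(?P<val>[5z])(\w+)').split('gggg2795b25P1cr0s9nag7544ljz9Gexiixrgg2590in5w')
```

['', 'gggg', '5', 'P1cr0s9nag7544ljz9Gexiixrgg2590in5w', '']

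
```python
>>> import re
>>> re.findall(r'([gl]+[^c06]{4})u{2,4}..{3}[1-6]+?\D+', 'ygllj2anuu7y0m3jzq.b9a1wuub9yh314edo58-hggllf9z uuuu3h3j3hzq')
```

['gllj2an', 'ggllf9z ']

The pattern matches one or more of one of [gl], then exactly 4 of any character except [c06] (captured); then 2 to 4 of a literal 'u', then any character; then exactly 3 of any character, then one or more of a character in [1-6] (lazy), then one or more of a non-digit.
`findall` collects group 1 from each match (2 total).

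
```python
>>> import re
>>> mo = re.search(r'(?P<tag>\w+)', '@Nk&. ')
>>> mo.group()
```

'Nk'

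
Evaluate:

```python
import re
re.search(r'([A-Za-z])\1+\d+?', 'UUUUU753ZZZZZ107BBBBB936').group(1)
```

`\1` is not a pattern — it's the concrete string captured by group 1, re-applied verbatim.
Unlike `match`, `search` isn't anchored — it looks for the pattern anywhere in the string.
The match spans [0:6] → 'UUUUU7'.
Captured: group 1 = 'U'.

'U'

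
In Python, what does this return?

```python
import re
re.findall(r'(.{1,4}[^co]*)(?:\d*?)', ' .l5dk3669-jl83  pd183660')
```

Because there's exactly one group, `findall` drops the full match and keeps group 1 from the one hit.

[' .l5dk3669-jl83  pd183660']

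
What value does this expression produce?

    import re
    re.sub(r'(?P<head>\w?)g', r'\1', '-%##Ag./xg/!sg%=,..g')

This matches optionally a word character (captured as 'head'); then a literal 'g'.
Matches: at [4:6] → 'Ag'; at [8:10] → 'xg'; at [12:14] → 'sg'; at [19:20] → 'g'.
`\1` in the replacement pulls in group 1's text for each match.

'-%##A./x/!s%=,..'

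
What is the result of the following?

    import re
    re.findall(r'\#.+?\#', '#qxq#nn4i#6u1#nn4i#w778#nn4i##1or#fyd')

With the lazy modifier that quantifier settles for the fewest repetitions that let the rest of the pattern succeed (the atoms after it are unaffected and can still be greedy).
With no groups in the pattern, `findall` gives back each whole match — 4 here.

['#qxq#', '#6u1#', '#w778#', '##1or#']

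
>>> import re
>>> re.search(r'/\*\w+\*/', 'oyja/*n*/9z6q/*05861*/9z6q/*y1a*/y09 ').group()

`re.search` scans for the first position where the pattern succeeds.
The match spans [4:9] → '/*n*/'.

'/*n*/'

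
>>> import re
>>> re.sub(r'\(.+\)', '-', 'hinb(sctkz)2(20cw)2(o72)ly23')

Matches: at [4:24] → '(sctkz)2(20cw)2(o72)'.
Every occurrence is swapped for '-'.

'hinb-ly23'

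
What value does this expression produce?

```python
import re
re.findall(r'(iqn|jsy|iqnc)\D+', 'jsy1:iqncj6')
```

The regex engine tests alternatives in the order written; an earlier branch that matches wins even if a later one would match more.
With a single group, `findall` returns only what that group captured — 1 item.

['iqn']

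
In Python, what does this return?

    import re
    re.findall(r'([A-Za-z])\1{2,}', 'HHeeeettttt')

['e', 't']

The backreference `\1` re-matches whatever the first group consumed, character for character.
`findall` collects group 1 from each match (2 total).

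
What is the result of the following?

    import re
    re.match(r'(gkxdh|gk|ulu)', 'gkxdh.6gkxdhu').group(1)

Alternation isn't longest-match — the leftmost alternative that fits at this position is chosen.
`re.match` won't scan ahead — the pattern has to work from the very first character.
The match spans [0:5] → 'gkxdh'.
Captured: group 1 = 'gkxdh'.

'gkxdh'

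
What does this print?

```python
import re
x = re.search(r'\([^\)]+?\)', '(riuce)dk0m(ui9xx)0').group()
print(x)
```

(riuce)

Unlike `match`, `search` isn't anchored — it looks for the pattern anywhere in the string.
The match spans [0:7] → '(riuce)'.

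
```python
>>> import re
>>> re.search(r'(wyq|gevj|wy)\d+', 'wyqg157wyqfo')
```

None

`search` walks the string left to right and returns the first match it finds.
Here nothing in the string fits, so the call returns None.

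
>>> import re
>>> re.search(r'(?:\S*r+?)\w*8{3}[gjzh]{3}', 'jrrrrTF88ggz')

None

Pattern: zero or more of a non-whitespace character, then one or more of a literal 'r' (lazy) (non-capturing group); then zero or more of a word character, then exactly 3 of the literal '8', then exactly 3 of one of [gjzh].
`search` walks the string left to right and returns the first match it finds.
Here no position works, so the call returns None.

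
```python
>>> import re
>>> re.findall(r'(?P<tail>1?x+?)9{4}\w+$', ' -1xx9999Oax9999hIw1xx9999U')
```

`findall` collects group 1 from the one match (1 total).

['1xx']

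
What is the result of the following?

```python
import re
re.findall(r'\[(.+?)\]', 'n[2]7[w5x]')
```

['2', 'w5x']

A non-greedy quantifier consumes as few characters as it can — just enough that the remainder of the pattern still matches from where it stops; whatever follows it matches normally.
Scanning left to right: at [1:4] match '[2]', group 1 = '2'; at [5:10] match '[w5x]', group 1 = 'w5x'.
One capturing group, so `findall` returns just the captured substring from each match — 2 in all.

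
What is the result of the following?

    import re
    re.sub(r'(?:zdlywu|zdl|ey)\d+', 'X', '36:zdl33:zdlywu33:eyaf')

'36:X:X:eyaf'

Each match is replaced by 'X'.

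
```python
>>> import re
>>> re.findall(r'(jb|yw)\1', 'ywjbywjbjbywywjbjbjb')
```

['jb', 'yw', 'jb']

`\1` has to match the exact text group 1 already captured.
Walking the string: at [6:10] match 'jbjb', group 1 = 'jb'; at [10:14] match 'ywyw', group 1 = 'yw'; at [14:18] match 'jbjb', group 1 = 'jb'.
`findall` collects group 1 from each match (3 total).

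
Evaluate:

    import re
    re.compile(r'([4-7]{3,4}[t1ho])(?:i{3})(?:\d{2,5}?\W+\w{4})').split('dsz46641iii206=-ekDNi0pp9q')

['dsz', '46641', 'i0pp9q']

This matches 3 to 4 of a character in [4-7], then one of [t1ho] (captured); then exactly 3 of a literal 'i' (non-capturing group); then 2 to 5 of a digit (lazy), then one or more of a non-word character, then exactly 4 of a word character (non-capturing group).
Matches to split on: at [3:20] → '46641iii206=-ekDN'.
With a capturing group present, the delimiter's captured portion is kept in the result list.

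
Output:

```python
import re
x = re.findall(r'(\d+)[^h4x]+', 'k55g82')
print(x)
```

Pattern: one or more of a digit (captured); then one or more of any character except [h4x].
Matches: at [1:6] match '55g82', group 1 = '55'.
One capturing group, so `findall` returns just the captured substring from the one match — 1 in all.

['55']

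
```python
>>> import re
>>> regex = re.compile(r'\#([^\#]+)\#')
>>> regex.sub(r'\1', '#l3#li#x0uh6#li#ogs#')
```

Matches: at [0:4] → '#l3#'; at [6:13] → '#x0uh6#'; at [15:20] → '#ogs#'.
The replacement refers to a captured group, so each match is rewritten using its own captured text.

'l3lix0uh6liogs'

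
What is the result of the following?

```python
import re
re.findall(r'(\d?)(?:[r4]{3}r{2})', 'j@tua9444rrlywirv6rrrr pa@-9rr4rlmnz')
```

['9']

Pattern: optionally a digit (captured); then exactly 3 of one of [r4], then exactly 2 of a literal 'r' (non-capturing group).
Scanning left to right: at [5:11] match '9444rr', group 1 = '9'.
One capturing group, so `findall` returns just the captured substring from the one match — 1 in all.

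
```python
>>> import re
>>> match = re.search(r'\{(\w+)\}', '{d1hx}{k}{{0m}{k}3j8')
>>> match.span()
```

(0, 6)

The match spans [0:6] → '{d1hx}'.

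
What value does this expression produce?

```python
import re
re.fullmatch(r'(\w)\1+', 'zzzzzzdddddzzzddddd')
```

None

For `fullmatch`, every character of the input must be accounted for by the pattern.
Here the pattern can't cover the whole string, so the call returns None.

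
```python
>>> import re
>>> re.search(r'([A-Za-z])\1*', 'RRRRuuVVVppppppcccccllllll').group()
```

`\1` has to match the exact text group 1 already captured.
The match spans [0:4] → 'RRRR'.

'RRRR'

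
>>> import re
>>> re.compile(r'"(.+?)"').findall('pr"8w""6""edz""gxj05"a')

The `?` after the quantifier makes it lazy — it takes as little as possible before letting the rest of the pattern try.
Walking the string: at [2:6] match '"8w"', group 1 = '8w'; at [6:9] match '"6"', group 1 = '6'; at [9:14] match '"edz"', group 1 = 'edz'; at [14:21] match '"gxj05"', group 1 = 'gxj05'.
Because there's exactly one group, `findall` drops the full match and keeps group 1 from each hit.

['8w', '6', 'edz', 'gxj05']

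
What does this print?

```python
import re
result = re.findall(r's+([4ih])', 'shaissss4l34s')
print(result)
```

Pattern: one or more of a literal 's'; then one of [4ih] (captured).
One capturing group, so `findall` returns just the captured substring from each match — 2 in all.

['h', '4']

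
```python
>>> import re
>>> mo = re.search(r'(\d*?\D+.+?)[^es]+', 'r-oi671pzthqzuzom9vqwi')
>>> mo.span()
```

(0, 22)

Pattern: zero or more of a digit (lazy), then one or more of a non-digit, then one or more of any character (lazy) (captured); then one or more of any character except [es].
`search` walks the string left to right and returns the first match it finds.
The match spans [0:22] → 'r-oi671pzthqzuzom9vqwi'.
Captured: group 1 = 'r-oi6'.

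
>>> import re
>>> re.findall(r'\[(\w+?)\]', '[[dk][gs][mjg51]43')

Matches: at [1:5] match '[dk]', group 1 = 'dk'; at [5:9] match '[gs]', group 1 = 'gs'; at [9:16] match '[mjg51]', group 1 = 'mjg51'.
With a single group, `findall` returns only what that group captured — 3 items.

['dk', 'gs', 'mjg51']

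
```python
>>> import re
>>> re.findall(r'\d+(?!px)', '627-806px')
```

['627', '80']

`(?!…)`/`(?<!…)` only lets a position through if the neighbouring text does NOT match; no characters are consumed.
`findall` yields the raw match text (2 of them) because the pattern has no groups.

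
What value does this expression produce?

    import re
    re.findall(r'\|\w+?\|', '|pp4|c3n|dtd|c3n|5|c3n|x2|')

['|pp4|', '|dtd|', '|5|', '|x2|']

Matches: at [0:5] → '|pp4|'; at [8:13] → '|dtd|'; at [16:19] → '|5|'; at [22:26] → '|x2|'.
No capturing groups, so `findall` returns the 4 full match strings.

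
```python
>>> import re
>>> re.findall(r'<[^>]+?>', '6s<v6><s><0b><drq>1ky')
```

Scanning left to right: at [2:6] → '<v6>'; at [6:9] → '<s>'; at [9:13] → '<0b>'; at [13:18] → '<drq>'.
`findall` yields the raw match text (4 of them) because the pattern has no groups.

['<v6>', '<s>', '<0b>', '<drq>']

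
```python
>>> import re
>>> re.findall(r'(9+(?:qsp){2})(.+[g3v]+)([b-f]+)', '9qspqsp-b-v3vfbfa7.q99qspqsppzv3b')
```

Pattern: one or more of a literal '9', then the literal 'qsp' repeated 2 times (captured); then one or more of any character, then one or more of one of [g3v] (captured); then one or more of a character in [b-f] (captured).
Scanning left to right: at [0:33] match '9qspqsp-b-v3vfbfa7.q99qspqsppzv3b', groups = ('9qspqsp', '-b-v3vfbfa7.q99qspqsppzv3', 'b').
Multiple groups make `findall` return tuples — one 3-tuple for the one match.

[('9qspqsp', '-b-v3vfbfa7.q99qspqsppzv3', 'b')]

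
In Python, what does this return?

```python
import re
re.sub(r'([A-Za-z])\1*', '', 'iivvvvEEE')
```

`\1` is not a pattern — it's the concrete string captured by group 1, re-applied verbatim.
Each match is replaced by ''.

''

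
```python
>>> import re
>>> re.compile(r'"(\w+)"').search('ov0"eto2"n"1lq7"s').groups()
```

('eto2',)

The match spans [3:9] → '"eto2"'.
Captured: group 1 = 'eto2'.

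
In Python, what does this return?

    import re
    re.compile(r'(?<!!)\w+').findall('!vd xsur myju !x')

['d', 'xsur', 'myju']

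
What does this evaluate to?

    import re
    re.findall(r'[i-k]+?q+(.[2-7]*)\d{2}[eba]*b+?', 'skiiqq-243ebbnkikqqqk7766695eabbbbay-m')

['-2', 'k77666']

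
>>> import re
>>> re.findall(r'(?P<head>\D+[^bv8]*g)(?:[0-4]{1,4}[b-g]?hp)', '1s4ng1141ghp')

['s4ng']

With a single group, `findall` returns only what that group captured — 1 item.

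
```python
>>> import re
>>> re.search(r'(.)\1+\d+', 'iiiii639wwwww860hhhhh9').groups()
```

('i',)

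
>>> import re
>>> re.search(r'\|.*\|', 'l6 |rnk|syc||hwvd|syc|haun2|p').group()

'|rnk|syc||hwvd|syc|haun2|'

`re.search` scans for the first position where the pattern succeeds.
The match spans [3:28] → '|rnk|syc||hwvd|syc|haun2|'.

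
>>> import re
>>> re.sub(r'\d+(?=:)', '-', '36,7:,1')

'36,-:,1'

Lookahead/lookbehind check context without consuming it, so the matched span excludes the asserted characters.
Each match is replaced by '-'.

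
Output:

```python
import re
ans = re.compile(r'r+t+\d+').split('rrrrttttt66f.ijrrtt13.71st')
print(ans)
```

Pattern: one or more of a literal 'r', then one or more of the literal 't'; then one or more of a digit.
Matches to split on: at [0:11] → 'rrrrttttt66'; at [15:21] → 'rrtt13'.
`split` removes every match and returns the 3 fragments in between.

['', 'f.ij', '.71st']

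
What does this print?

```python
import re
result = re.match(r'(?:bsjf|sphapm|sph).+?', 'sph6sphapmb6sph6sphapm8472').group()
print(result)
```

sph6

`re.match` won't scan ahead — the pattern has to work from the very first character.
The match spans [0:4] → 'sph6'.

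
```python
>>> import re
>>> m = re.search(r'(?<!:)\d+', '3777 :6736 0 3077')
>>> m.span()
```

(0, 4)

Because the assertion is negative and zero-width, positions next to the forbidden text are skipped.
`re.search` scans for the first position where the pattern succeeds.
The match spans [0:4] → '3777'.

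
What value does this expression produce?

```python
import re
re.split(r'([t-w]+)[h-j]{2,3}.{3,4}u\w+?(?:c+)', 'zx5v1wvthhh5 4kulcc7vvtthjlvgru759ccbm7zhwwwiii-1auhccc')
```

['zx5v1', 'wvt', '7', 'vvtt', 'bm7zh', 'www', '']

Lazy quantifiers expand one character at a time until the remainder of the pattern can match.
The group in the pattern means `split` returns the separators' captures alongside the pieces.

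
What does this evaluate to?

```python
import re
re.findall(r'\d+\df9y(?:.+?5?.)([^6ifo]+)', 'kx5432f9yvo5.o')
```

This matches one or more of a digit, then a digit, then the literal 'f9y'; then one or more of any character (lazy), then optionally a literal '5', then any character (non-capturing group); then one or more of any character except [6ifo] (captured).
Because the quantifier is non-greedy, it stops expanding at the earliest point where the rest of the pattern can succeed.
Scanning left to right: at [2:13] match '5432f9yvo5.', group 1 = '5.'.
With a single group, `findall` returns only what that group captured — 1 item.

['5.']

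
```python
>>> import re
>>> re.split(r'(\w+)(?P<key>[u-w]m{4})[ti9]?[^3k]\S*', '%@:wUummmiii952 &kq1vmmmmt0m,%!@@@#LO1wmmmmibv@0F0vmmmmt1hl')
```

The pattern matches one or more of a word character (captured); then a character in [u-w], then exactly 4 of a literal 'm' (captured as 'key'); then optionally one of [ti9], then any character except [3k], then zero or more of a non-whitespace character.
The group in the pattern means `split` returns the separators' captures alongside the pieces.

['%@:wUummmiii952 &', 'kq1', 'vmmmm', '']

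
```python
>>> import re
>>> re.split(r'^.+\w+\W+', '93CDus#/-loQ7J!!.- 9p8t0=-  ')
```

['', '']

`split` removes every match and returns the 2 fragments in between.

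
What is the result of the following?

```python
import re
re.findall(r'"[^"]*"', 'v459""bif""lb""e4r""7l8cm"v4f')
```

['""', '""', '""', '""']

Walking the string: at [4:6] → '""'; at [9:11] → '""'; at [13:15] → '""'; at [18:20] → '""'.
Since nothing is captured, `findall` lists the 4 matched substrings directly.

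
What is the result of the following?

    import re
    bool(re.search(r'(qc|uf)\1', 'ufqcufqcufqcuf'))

A backreference is literal: `\1` must see the identical characters the first group matched.
Here no position works, so the call returns None, and `bool(None)` is False.

False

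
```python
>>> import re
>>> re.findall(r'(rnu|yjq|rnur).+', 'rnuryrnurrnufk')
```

['rnu']

Branches in `(...|...)` are attempted left-to-right; the first branch that allows the whole pattern to succeed is taken.
Scanning left to right: at [0:14] match 'rnuryrnurrnufk', group 1 = 'rnu'.
Because there's exactly one group, `findall` drops the full match and keeps group 1 from the one hit.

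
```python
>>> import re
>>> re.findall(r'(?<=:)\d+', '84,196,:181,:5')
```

The lookaround is zero-width — it requires the adjacent text to match without consuming it, so the asserted text isn't part of the match.
Scanning left to right: at [8:11] → '181'; at [13:14] → '5'.
Since nothing is captured, `findall` lists the 2 matched substrings directly.

['181', '5']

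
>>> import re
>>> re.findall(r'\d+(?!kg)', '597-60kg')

The negative lookaround is zero-width — it rules out positions where the adjacent text would match, without consuming anything.
Matches: at [0:3] → '597'; at [4:5] → '6'.
`findall` yields the raw match text (2 of them) because the pattern has no groups.

['597', '6']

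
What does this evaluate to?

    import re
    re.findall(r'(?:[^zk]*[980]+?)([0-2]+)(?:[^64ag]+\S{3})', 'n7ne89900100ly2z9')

`findall` collects group 1 from the one match (1 total).

['0']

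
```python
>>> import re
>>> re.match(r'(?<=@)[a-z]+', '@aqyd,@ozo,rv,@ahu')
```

None

The positive lookaround only admits positions where the adjacent text matches; those characters stay outside the span.
`re.match` only tries the pattern at the start of the string.
Here the pattern fails at index 0, so the call returns None.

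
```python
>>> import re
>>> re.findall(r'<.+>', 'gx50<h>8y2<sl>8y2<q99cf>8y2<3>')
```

`findall` yields the raw match text (1 of them) because the pattern has no groups.

['<h>8y2<sl>8y2<q99cf>8y2<3>']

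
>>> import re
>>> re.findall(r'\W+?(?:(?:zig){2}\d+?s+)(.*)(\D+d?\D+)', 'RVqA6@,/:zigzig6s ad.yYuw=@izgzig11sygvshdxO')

[(' ad.yYuw=@izgzig11sygvshd', 'xO')]

The pattern matches one or more of a non-word character (lazy); then the literal 'zig' repeated 2 times, then one or more of a digit (lazy), then one or more of the literal 's' (non-capturing group); then zero or more of any character (captured); then one or more of a non-digit, then optionally the literal 'd', then one or more of a non-digit (captured).
With 2 capturing groups, `findall` returns a 2-tuple per match.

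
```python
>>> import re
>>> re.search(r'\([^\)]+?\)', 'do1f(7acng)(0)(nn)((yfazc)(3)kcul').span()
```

(4, 11)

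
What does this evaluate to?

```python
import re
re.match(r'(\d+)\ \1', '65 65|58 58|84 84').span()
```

`re.match` won't scan ahead — the pattern has to work from the very first character.
The match spans [0:5] → '65 65'.

(0, 5)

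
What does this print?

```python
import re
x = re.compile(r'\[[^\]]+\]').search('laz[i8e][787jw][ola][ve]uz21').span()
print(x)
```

`re.search` tries every starting position until one works.
The match spans [3:8] → '[i8e]'.

(3, 8)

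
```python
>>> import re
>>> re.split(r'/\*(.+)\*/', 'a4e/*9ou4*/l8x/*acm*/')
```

['a4e', '9ou4*/l8x/*acm', '']

Matches to split on: at [3:21] → '/*9ou4*/l8x/*acm*/'.
With a capturing group present, the delimiter's captured portion is kept in the result list.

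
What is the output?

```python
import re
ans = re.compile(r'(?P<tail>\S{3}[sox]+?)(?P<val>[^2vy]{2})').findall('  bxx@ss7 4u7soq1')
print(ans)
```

[('xx@s', 's7'), ('4u7s', 'oq')]

Pattern: exactly 3 of a non-whitespace character, then one or more of one of [sox] (lazy) (captured as 'tail'); then exactly 2 of any character except [2vy] (captured as 'val').
Matches: at [3:9] match 'xx@ss7', groups = ('xx@s', 's7'); at [10:16] match '4u7soq', groups = ('4u7s', 'oq').
Multiple groups make `findall` return tuples — one 2-tuple for each match.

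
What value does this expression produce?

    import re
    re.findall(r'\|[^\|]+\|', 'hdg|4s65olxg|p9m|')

['|4s65olxg|']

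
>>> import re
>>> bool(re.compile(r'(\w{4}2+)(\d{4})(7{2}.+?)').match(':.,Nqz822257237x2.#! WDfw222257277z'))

False

Pattern: exactly 4 of a word character, then one or more of the literal '2' (captured); then exactly 4 of a digit (captured); then exactly 2 of the literal '7', then one or more of any character (lazy) (captured).
`re.match` only tries the pattern at the start of the string.
Here position 0 doesn't satisfy it, so the call returns None, and `bool(None)` is False.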